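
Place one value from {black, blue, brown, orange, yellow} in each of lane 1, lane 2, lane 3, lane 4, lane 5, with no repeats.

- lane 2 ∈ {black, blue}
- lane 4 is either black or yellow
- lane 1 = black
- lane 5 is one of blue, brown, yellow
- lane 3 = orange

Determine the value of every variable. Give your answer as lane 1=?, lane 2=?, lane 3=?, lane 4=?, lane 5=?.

lane 1=black, lane 2=blue, lane 3=orange, lane 4=yellow, lane 5=brown

lane 1 has just one choice, so lane 1 = black. So lane 2, lane 4 can't be black.
lane 2 has just one choice, so lane 2 = blue. So lane 5 can't be blue.
lane 3's domain is down to {orange}, so lane 3 = orange.
lane 4 has just one choice, so lane 4 = yellow. Strike yellow from lane 5.
lane 5 has just one choice, so lane 5 = brown.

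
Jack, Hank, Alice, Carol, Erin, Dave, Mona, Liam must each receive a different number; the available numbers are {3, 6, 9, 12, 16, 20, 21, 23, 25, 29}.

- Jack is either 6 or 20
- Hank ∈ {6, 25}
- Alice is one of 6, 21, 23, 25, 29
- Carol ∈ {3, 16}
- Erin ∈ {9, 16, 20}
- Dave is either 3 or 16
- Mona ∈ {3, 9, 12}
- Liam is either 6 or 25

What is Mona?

Hank and Liam between them cover only {6, 25} — a naked pair. Remove those values from Jack, Alice.
Jack's domain is down to {20}, so Jack = 20. So Erin can't be 20.
Carol and Dave share exactly the 2 values {3, 16}; by pigeonhole those values go to them, so strike 3, 16 from Erin, Mona.
Erin's domain is down to {9}, so Erin = 9. Eliminate 9 elsewhere: Mona.
So Mona = 12.

12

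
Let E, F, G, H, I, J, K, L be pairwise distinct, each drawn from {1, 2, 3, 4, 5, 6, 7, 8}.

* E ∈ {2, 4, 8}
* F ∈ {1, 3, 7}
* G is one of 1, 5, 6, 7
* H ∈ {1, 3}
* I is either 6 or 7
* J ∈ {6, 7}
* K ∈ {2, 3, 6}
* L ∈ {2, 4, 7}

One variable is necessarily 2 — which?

Among the 8 variables, 5 fits only G (and all 8 values in {1, 2, 3, 4, 5, 6, 7, 8} must be used), so G = 5.
The 7 still-open variables draw from only 7 values {1, 2, 3, 4, 6, 7, 8}, so each is used; only E can be 8, hence E = 8.
The 6 still-open variables together cover exactly {1, 2, 3, 4, 6, 7} — 6 values for 6 variables — and 4 appears only in L's list, so L = 4.
The 5 still-open variables draw from only 5 values {1, 2, 3, 6, 7}, so each is used; only K can be 2, hence K = 2.

K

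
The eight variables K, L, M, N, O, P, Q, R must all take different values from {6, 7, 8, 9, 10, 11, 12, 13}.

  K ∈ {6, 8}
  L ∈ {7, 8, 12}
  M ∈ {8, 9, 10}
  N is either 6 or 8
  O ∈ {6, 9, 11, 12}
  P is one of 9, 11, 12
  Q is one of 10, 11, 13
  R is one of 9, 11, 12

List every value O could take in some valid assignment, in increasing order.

The 8 variables together cover exactly {6, 7, 8, 9, 10, 11, 12, 13} — 8 values for 8 variables — and 7 appears only in L's list, so L = 7.
The 7 still-open variables together cover exactly {6, 8, 9, 10, 11, 12, 13} — 7 values for 7 variables — and 13 appears only in Q's list, so Q = 13.
Among the 6 still-open variables, 10 fits only M (and all 6 values in {6, 8, 9, 10, 11, 12} must be used), so M = 10.
The 2 variables K and N are confined to {6, 8}, which locks those values in; drop them from O.
No further eliminations apply; O can still be any of 9, 11, 12.

9, 11, 12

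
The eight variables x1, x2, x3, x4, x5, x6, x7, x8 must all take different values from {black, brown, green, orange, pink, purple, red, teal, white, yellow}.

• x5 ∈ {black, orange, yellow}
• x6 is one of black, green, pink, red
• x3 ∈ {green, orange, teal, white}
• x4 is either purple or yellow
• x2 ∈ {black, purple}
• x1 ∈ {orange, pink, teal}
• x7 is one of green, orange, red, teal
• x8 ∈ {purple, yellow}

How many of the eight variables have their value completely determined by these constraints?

The 2 variables x4 and x8 are confined to {purple, yellow}, which locks those values in; drop them from x2, x5.
x2's domain is down to {black}, so x2 = black. So x5, x6 can't be black.
x5's domain is down to {orange}, so x5 = orange. So x1, x3, x7 can't be orange.
Determined: x2=black, x5=orange. The other variables each still have more than one consistent value. That makes 2.

2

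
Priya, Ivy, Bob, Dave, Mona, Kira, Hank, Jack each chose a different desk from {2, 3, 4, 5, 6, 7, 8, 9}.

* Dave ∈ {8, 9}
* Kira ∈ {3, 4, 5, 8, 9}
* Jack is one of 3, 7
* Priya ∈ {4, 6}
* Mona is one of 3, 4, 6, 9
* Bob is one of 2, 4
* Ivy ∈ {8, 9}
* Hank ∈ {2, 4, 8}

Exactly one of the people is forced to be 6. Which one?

Priya

The 8 variables together cover exactly {2, 3, 4, 5, 6, 7, 8, 9} — 8 values for 8 variables — and 5 appears only in Kira's list, so Kira = 5.
The 7 still-open variables together cover exactly {2, 3, 4, 6, 7, 8, 9} — 7 values for 7 variables — and 7 appears only in Jack's list, so Jack = 7.
The 6 still-open variables draw from only 6 values {2, 3, 4, 6, 8, 9}, so each is used; only Mona can be 3, hence Mona = 3.
The 5 still-open variables draw from only 5 values {2, 4, 6, 8, 9}, so each is used; only Priya can be 6, hence Priya = 6.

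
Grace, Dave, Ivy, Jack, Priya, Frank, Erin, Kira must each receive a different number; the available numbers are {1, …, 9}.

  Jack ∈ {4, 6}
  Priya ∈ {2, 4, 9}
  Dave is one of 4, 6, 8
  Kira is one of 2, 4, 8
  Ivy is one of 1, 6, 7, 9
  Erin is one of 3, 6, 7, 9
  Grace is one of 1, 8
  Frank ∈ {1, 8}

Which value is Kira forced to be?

2

The 8 variables draw from only 8 values {1, 2, 3, 4, 6, 7, 8, 9}, so each is used; only Erin can be 3, hence Erin = 3.
The 7 still-open variables draw from only 7 values {1, 2, 4, 6, 7, 8, 9}, so each is used; only Ivy can be 7, hence Ivy = 7.
The 6 still-open variables draw from only 6 values {1, 2, 4, 6, 8, 9}, so each is used; only Priya can be 9, hence Priya = 9.
The 5 still-open variables together cover exactly {1, 2, 4, 6, 8} — 5 values for 5 variables — and 2 appears only in Kira's list, so Kira = 2.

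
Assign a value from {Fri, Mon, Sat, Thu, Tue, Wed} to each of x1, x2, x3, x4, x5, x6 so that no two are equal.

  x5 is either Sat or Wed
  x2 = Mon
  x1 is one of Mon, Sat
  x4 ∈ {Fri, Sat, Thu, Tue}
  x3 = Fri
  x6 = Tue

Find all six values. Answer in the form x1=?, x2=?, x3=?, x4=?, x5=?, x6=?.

x1=Sat, x2=Mon, x3=Fri, x4=Thu, x5=Wed, x6=Tue

x2's domain is down to {Mon}, so x2 = Mon. Eliminate Mon elsewhere: x1.
x3 has just one choice, so x3 = Fri. Strike Fri from x4.
x6's domain is down to {Tue}, so x6 = Tue. Eliminate Tue elsewhere: x4.
x1's domain is down to {Sat}, so x1 = Sat. Remove Sat from x4, x5.
That leaves x4 = Thu.
x5's domain is down to {Wed}, so x5 = Wed.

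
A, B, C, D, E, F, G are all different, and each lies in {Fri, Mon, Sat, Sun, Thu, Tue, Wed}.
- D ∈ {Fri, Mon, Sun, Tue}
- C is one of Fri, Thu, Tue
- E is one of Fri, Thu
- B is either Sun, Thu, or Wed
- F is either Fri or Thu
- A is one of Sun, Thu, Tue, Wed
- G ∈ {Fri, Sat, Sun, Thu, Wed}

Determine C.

Tue

Among the 7 variables, Mon fits only D (and all 7 values in {Fri, Mon, Sat, Sun, Thu, Tue, Wed} must be used), so D = Mon.
Among the 6 still-open variables, Sat fits only G (and all 6 values in {Fri, Sat, Sun, Thu, Tue, Wed} must be used), so G = Sat.
E and F between them cover only {Fri, Thu} — a naked pair. Remove those values from A, B, C.
So C = Tue.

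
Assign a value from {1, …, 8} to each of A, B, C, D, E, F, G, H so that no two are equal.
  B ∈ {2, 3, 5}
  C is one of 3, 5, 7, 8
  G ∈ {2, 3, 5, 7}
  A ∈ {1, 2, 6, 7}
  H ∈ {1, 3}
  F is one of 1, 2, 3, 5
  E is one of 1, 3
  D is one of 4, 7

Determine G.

The 8 variables together cover exactly {1, 2, 3, 4, 5, 6, 7, 8} — 8 values for 8 variables — and 4 appears only in D's list, so D = 4.
The 7 still-open variables draw from only 7 values {1, 2, 3, 5, 6, 7, 8}, so each is used; only A can be 6, hence A = 6.
The 6 still-open variables together cover exactly {1, 2, 3, 5, 7, 8} — 6 values for 6 variables — and 8 appears only in C's list, so C = 8.
Among the 5 still-open variables, 7 fits only G (and all 5 values in {1, 2, 3, 5, 7} must be used), so G = 7.

7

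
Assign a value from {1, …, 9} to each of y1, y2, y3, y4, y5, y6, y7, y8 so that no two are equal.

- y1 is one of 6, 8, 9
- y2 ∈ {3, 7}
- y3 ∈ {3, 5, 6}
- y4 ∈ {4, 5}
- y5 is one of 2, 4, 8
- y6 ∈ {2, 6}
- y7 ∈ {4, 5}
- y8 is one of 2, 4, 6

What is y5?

Among the 8 variables, 7 fits only y2 (and all 8 values in {2, 3, 4, 5, 6, 7, 8, 9} must be used), so y2 = 7.
The 7 still-open variables draw from only 7 values {2, 3, 4, 5, 6, 8, 9}, so each is used; only y3 can be 3, hence y3 = 3.
Among the 6 still-open variables, 9 fits only y1 (and all 6 values in {2, 4, 5, 6, 8, 9} must be used), so y1 = 9.
Among the 5 still-open variables, 8 fits only y5 (and all 5 values in {2, 4, 5, 6, 8} must be used), so y5 = 8.

8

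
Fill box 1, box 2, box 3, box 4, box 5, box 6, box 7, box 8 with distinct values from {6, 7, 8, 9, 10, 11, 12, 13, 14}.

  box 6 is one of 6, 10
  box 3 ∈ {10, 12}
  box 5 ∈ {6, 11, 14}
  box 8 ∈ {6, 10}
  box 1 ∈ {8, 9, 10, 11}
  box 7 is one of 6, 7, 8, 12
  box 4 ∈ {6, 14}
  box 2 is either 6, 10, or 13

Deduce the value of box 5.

The 2 variables box 6 and box 8 are confined to {6, 10}, which locks those values in; drop them from box 1, box 2, box 3, box 4, box 5, box 7.
box 2's domain is down to {13}, so box 2 = 13.
That leaves box 3 = 12. Remove 12 from box 7.
box 4 has just one choice, so box 4 = 14. So box 5 can't be 14.
So box 5 = 11.

11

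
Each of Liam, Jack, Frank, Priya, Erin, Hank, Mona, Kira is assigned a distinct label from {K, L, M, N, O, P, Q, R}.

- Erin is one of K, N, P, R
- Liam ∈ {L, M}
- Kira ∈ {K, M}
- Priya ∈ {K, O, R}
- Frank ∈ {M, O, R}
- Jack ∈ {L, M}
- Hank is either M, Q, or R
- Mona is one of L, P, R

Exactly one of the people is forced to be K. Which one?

Kira

The 8 variables together cover exactly {K, L, M, N, O, P, Q, R} — 8 values for 8 variables — and N appears only in Erin's list, so Erin = N.
Among the 7 still-open variables, P fits only Mona (and all 7 values in {K, L, M, O, P, Q, R} must be used), so Mona = P.
The 6 still-open variables draw from only 6 values {K, L, M, O, Q, R}, so each is used; only Hank can be Q, hence Hank = Q.
Liam and Jack between them cover only {L, M} — a naked pair. Remove those values from Frank, Kira.
So K goes to Kira.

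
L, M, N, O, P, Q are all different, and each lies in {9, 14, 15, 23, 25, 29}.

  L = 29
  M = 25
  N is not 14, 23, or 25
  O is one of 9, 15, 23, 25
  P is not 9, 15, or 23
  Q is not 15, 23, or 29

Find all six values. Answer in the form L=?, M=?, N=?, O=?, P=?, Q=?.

L must be 29 (only option left). Eliminate 29 elsewhere: N, P.
That leaves M = 25. Eliminate 25 elsewhere: O, P, Q.
P's domain is down to {14}, so P = 14. Eliminate 14 elsewhere: Q.
Q's domain is down to {9}, so Q = 9. Eliminate 9 elsewhere: N, O.
N's domain is down to {15}, so N = 15. So O can't be 15.
O's domain is down to {23}, so O = 23.

L=29, M=25, N=15, O=23, P=14, Q=9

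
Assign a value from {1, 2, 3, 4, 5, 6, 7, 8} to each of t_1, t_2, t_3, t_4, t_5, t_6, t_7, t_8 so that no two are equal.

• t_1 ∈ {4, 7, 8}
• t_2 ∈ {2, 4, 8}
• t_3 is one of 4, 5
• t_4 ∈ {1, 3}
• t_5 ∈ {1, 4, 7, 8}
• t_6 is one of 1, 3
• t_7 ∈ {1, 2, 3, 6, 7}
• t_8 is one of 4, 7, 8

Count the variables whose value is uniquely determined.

3

Among the 8 variables, 5 fits only t_3 (and all 8 values in {1, 2, 3, 4, 5, 6, 7, 8} must be used), so t_3 = 5.
The 7 still-open variables together cover exactly {1, 2, 3, 4, 6, 7, 8} — 7 values for 7 variables — and 6 appears only in t_7's list, so t_7 = 6.
The 6 still-open variables together cover exactly {1, 2, 3, 4, 7, 8} — 6 values for 6 variables — and 2 appears only in t_2's list, so t_2 = 2.
The 2 variables t_4 and t_6 are confined to {1, 3}, which locks those values in; drop them from t_5.
Determined: t_2=2, t_3=5, t_7=6. The other variables each still have more than one consistent value. That makes 3.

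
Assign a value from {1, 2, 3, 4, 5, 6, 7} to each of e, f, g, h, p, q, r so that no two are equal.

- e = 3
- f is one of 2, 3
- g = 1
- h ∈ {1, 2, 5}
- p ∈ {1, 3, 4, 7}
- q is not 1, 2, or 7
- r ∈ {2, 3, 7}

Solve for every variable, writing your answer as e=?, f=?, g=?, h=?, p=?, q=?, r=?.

e has just one choice, so e = 3. Remove 3 from f, p, q, r.
f must be 2 (only option left). Strike 2 from h, r.
g's domain is down to {1}, so g = 1. Eliminate 1 elsewhere: h, p.
h must be 5 (only option left). Eliminate 5 elsewhere: q.
r has just one choice, so r = 7. So p can't be 7.
p must be 4 (only option left). Remove 4 from q.
q's domain is down to {6}, so q = 6.

e=3, f=2, g=1, h=5, p=4, q=6, r=7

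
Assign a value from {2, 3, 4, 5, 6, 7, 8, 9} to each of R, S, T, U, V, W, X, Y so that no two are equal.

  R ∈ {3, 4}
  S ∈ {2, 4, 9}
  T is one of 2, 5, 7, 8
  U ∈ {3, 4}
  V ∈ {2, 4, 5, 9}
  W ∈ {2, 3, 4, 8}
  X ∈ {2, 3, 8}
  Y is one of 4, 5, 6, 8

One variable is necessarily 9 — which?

The 8 variables draw from only 8 values {2, 3, 4, 5, 6, 7, 8, 9}, so each is used; only Y can be 6, hence Y = 6.
Among the 7 still-open variables, 7 fits only T (and all 7 values in {2, 3, 4, 5, 7, 8, 9} must be used), so T = 7.
The 6 still-open variables together cover exactly {2, 3, 4, 5, 8, 9} — 6 values for 6 variables — and 5 appears only in V's list, so V = 5.
The 5 still-open variables draw from only 5 values {2, 3, 4, 8, 9}, so each is used; only S can be 9, hence S = 9.

S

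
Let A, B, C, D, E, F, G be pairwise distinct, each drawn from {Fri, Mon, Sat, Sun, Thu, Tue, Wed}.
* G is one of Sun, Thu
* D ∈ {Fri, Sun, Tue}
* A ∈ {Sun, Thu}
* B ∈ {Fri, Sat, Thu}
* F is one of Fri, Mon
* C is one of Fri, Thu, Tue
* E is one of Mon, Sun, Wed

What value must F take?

Mon

The 7 variables together cover exactly {Fri, Mon, Sat, Sun, Thu, Tue, Wed} — 7 values for 7 variables — and Sat appears only in B's list, so B = Sat.
The 6 still-open variables together cover exactly {Fri, Mon, Sun, Thu, Tue, Wed} — 6 values for 6 variables — and Wed appears only in E's list, so E = Wed.
The 5 still-open variables draw from only 5 values {Fri, Mon, Sun, Thu, Tue}, so each is used; only F can be Mon, hence F = Mon.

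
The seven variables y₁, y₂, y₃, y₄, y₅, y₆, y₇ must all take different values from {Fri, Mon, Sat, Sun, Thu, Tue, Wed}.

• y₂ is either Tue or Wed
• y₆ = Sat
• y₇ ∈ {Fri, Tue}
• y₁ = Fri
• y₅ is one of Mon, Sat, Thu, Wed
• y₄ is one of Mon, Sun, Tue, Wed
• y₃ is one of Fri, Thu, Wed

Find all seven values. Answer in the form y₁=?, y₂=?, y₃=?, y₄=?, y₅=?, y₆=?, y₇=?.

y₁ must be Fri (only option left). Strike Fri from y₃, y₇.
y₆ must be Sat (only option left). Strike Sat from y₅.
y₇ must be Tue (only option left). Remove Tue from y₂, y₄.
That leaves y₂ = Wed. Remove Wed from y₃, y₄, y₅.
That leaves y₃ = Thu. So y₅ can't be Thu.
y₅'s domain is down to {Mon}, so y₅ = Mon. So y₄ can't be Mon.
y₄ must be Sun (only option left).

y₁=Fri, y₂=Wed, y₃=Thu, y₄=Sun, y₅=Mon, y₆=Sat, y₇=Tue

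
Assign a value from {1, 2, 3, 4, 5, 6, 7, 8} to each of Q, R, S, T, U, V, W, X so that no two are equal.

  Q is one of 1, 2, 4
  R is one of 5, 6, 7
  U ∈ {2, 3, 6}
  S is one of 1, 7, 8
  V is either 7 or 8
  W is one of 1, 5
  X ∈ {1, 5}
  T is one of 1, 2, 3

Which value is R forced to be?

The 8 variables draw from only 8 values {1, 2, 3, 4, 5, 6, 7, 8}, so each is used; only Q can be 4, hence Q = 4.
W and X share exactly the 2 values {1, 5}; by pigeonhole those values go to them, so strike 1, 5 from R, S, T.
S and V between them cover only {7, 8} — a naked pair. Remove those values from R.
So R = 6.

6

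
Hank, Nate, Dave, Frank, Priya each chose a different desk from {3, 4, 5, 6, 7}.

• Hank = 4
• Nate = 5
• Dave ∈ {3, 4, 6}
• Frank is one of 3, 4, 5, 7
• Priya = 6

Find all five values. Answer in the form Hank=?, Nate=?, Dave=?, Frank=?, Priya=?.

Hank has just one choice, so Hank = 4. Eliminate 4 elsewhere: Dave, Frank.
Nate must be 5 (only option left). So Frank can't be 5.
Priya's domain is down to {6}, so Priya = 6. Eliminate 6 elsewhere: Dave.
Dave has just one choice, so Dave = 3. Remove 3 from Frank.
Frank's domain is down to {7}, so Frank = 7.

Hank=4, Nate=5, Dave=3, Frank=7, Priya=6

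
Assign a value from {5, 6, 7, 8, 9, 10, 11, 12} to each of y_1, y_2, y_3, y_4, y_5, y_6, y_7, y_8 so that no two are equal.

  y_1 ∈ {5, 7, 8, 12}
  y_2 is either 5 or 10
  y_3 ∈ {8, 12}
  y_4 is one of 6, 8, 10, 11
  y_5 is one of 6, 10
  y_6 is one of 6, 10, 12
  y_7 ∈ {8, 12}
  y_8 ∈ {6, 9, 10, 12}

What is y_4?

The 8 variables draw from only 8 values {5, 6, 7, 8, 9, 10, 11, 12}, so each is used; only y_1 can be 7, hence y_1 = 7.
The 7 still-open variables draw from only 7 values {5, 6, 8, 9, 10, 11, 12}, so each is used; only y_2 can be 5, hence y_2 = 5.
The 6 still-open variables together cover exactly {6, 8, 9, 10, 11, 12} — 6 values for 6 variables — and 9 appears only in y_8's list, so y_8 = 9.
Among the 5 still-open variables, 11 fits only y_4 (and all 5 values in {6, 8, 10, 11, 12} must be used), so y_4 = 11.

11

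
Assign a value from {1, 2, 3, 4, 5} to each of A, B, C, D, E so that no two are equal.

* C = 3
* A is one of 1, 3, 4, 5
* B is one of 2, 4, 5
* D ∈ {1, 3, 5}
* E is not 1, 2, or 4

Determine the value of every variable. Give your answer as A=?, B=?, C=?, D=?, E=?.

C must be 3 (only option left). So A, D, E can't be 3.
E's domain is down to {5}, so E = 5. Eliminate 5 elsewhere: A, B, D.
D has just one choice, so D = 1. So A can't be 1.
A has just one choice, so A = 4. So B can't be 4.
B must be 2 (only option left).

A=4, B=2, C=3, D=1, E=5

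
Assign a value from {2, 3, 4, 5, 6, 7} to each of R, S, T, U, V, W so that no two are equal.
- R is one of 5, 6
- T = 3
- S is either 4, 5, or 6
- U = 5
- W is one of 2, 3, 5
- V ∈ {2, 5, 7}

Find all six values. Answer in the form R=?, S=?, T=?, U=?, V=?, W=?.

T has just one choice, so T = 3. Eliminate 3 elsewhere: W.
U's domain is down to {5}, so U = 5. Remove 5 from R, S, V, W.
W has just one choice, so W = 2. Eliminate 2 elsewhere: V.
R's domain is down to {6}, so R = 6. Strike 6 from S.
That leaves S = 4.
V has just one choice, so V = 7.

R=6, S=4, T=3, U=5, V=7, W=2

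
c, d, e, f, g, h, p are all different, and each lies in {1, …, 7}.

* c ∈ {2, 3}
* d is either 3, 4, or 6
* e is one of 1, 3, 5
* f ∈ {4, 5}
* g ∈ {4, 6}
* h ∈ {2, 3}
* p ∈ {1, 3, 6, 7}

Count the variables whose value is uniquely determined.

Among the 7 variables, 7 fits only p (and all 7 values in {1, 2, 3, 4, 5, 6, 7} must be used), so p = 7.
Among the 6 still-open variables, 1 fits only e (and all 6 values in {1, 2, 3, 4, 5, 6} must be used), so e = 1.
Among the 5 still-open variables, 5 fits only f (and all 5 values in {2, 3, 4, 5, 6} must be used), so f = 5.
The 2 variables c and h are confined to {2, 3}, which locks those values in; drop them from d.
Determined: e=1, f=5, p=7. The other variables each still have more than one consistent value. That makes 3.

3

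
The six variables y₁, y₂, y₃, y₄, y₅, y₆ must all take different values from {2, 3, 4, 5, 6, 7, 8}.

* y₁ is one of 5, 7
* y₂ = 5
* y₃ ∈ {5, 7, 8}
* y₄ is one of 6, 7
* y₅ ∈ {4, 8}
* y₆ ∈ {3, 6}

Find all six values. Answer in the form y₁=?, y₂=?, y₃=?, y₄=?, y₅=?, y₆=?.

y₁=7, y₂=5, y₃=8, y₄=6, y₅=4, y₆=3

y₂ has just one choice, so y₂ = 5. Eliminate 5 elsewhere: y₁, y₃.
That leaves y₁ = 7. So y₃, y₄ can't be 7.
That leaves y₃ = 8. Eliminate 8 elsewhere: y₅.
y₄ has just one choice, so y₄ = 6. Eliminate 6 elsewhere: y₆.
That leaves y₅ = 4.
y₆ has just one choice, so y₆ = 3.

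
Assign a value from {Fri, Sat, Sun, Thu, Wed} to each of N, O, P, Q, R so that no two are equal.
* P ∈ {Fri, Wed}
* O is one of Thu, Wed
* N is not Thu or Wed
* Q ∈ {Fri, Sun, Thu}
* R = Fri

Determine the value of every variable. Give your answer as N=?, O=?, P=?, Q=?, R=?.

R's domain is down to {Fri}, so R = Fri. So N, P, Q can't be Fri.
P must be Wed (only option left). Strike Wed from O.
That leaves O = Thu. Strike Thu from Q.
Q must be Sun (only option left). Remove Sun from N.
That leaves N = Sat.

N=Sat, O=Thu, P=Wed, Q=Sun, R=Fri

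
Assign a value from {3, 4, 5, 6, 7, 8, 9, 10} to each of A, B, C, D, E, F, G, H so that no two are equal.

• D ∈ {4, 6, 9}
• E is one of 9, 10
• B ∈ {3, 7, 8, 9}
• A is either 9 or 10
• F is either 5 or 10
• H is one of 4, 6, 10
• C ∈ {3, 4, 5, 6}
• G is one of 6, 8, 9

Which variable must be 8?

The 8 variables draw from only 8 values {3, 4, 5, 6, 7, 8, 9, 10}, so each is used; only B can be 7, hence B = 7.
The 7 still-open variables together cover exactly {3, 4, 5, 6, 8, 9, 10} — 7 values for 7 variables — and 3 appears only in C's list, so C = 3.
The 6 still-open variables draw from only 6 values {4, 5, 6, 8, 9, 10}, so each is used; only F can be 5, hence F = 5.
The 5 still-open variables draw from only 5 values {4, 6, 8, 9, 10}, so each is used; only G can be 8, hence G = 8.

G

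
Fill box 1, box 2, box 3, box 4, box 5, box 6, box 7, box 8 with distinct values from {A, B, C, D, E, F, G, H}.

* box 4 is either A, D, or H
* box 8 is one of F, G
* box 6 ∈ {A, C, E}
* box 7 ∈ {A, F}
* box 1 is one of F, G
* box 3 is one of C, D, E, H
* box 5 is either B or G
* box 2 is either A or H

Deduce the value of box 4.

D

The 8 variables together cover exactly {A, B, C, D, E, F, G, H} — 8 values for 8 variables — and B appears only in box 5's list, so box 5 = B.
box 1 and box 8 share exactly the 2 values {F, G}; by pigeonhole those values go to them, so strike F, G from box 7.
That leaves box 7 = A. Eliminate A elsewhere: box 2, box 4, box 6.
box 2 has just one choice, so box 2 = H. Strike H from box 3, box 4.
So box 4 = D.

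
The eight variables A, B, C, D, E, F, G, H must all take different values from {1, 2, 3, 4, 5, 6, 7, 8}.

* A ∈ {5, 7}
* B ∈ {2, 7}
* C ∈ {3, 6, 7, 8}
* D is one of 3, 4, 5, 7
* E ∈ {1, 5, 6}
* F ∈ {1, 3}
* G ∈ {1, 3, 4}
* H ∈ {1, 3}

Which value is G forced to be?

4

Among the 8 variables, 2 fits only B (and all 8 values in {1, 2, 3, 4, 5, 6, 7, 8} must be used), so B = 2.
The 7 still-open variables draw from only 7 values {1, 3, 4, 5, 6, 7, 8}, so each is used; only C can be 8, hence C = 8.
The 6 still-open variables draw from only 6 values {1, 3, 4, 5, 6, 7}, so each is used; only E can be 6, hence E = 6.
The 2 variables F and H are confined to {1, 3}, which locks those values in; drop them from D, G.
So G = 4.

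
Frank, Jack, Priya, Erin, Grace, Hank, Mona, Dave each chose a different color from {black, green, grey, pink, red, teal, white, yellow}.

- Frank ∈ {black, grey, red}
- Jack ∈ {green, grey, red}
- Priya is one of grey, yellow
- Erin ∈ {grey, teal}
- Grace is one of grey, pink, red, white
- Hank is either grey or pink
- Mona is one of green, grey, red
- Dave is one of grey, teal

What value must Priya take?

yellow

The 8 variables together cover exactly {black, green, grey, pink, red, teal, white, yellow} — 8 values for 8 variables — and black appears only in Frank's list, so Frank = black.
The 7 still-open variables draw from only 7 values {green, grey, pink, red, teal, white, yellow}, so each is used; only Grace can be white, hence Grace = white.
The 6 still-open variables together cover exactly {green, grey, pink, red, teal, yellow} — 6 values for 6 variables — and pink appears only in Hank's list, so Hank = pink.
The 5 still-open variables together cover exactly {green, grey, red, teal, yellow} — 5 values for 5 variables — and yellow appears only in Priya's list, so Priya = yellow.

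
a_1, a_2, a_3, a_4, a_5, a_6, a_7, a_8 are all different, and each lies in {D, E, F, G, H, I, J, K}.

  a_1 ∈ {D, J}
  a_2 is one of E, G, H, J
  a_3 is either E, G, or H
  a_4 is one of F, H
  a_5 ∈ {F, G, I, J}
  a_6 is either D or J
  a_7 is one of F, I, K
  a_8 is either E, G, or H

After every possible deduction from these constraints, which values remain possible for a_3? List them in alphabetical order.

The 8 variables together cover exactly {D, E, F, G, H, I, J, K} — 8 values for 8 variables — and K appears only in a_7's list, so a_7 = K.
Among the 7 still-open variables, I fits only a_5 (and all 7 values in {D, E, F, G, H, I, J} must be used), so a_5 = I.
The 6 still-open variables together cover exactly {D, E, F, G, H, J} — 6 values for 6 variables — and F appears only in a_4's list, so a_4 = F.
The 2 variables a_1 and a_6 are confined to {D, J}, which locks those values in; drop them from a_2.
No further eliminations apply; a_3 can still be any of E, G, H.

E, G, H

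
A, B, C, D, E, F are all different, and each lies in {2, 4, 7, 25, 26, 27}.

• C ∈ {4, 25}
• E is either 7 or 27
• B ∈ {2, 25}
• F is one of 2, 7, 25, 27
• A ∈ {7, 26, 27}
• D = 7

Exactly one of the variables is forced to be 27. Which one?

E

D's domain is down to {7}, so D = 7. So A, E, F can't be 7.
So 27 goes to E.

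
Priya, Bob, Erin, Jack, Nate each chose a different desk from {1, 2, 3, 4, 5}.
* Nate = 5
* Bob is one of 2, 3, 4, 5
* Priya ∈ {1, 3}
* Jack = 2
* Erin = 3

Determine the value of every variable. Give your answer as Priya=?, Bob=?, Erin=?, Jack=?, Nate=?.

Erin must be 3 (only option left). So Priya, Bob can't be 3.
Jack must be 2 (only option left). Remove 2 from Bob.
Nate has just one choice, so Nate = 5. Eliminate 5 elsewhere: Bob.
Priya's domain is down to {1}, so Priya = 1.
Bob's domain is down to {4}, so Bob = 4.

Priya=1, Bob=4, Erin=3, Jack=2, Nate=5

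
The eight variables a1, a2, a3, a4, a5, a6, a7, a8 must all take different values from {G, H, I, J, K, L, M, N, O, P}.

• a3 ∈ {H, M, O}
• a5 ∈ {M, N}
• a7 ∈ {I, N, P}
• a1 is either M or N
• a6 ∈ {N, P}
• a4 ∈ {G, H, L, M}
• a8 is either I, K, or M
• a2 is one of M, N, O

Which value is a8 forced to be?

K

a1 and a5 share exactly the 2 values {M, N}; by pigeonhole those values go to them, so strike M, N from a2, a3, a4, a6, a7, a8.
a2 must be O (only option left). Remove O from a3.
a3 must be H (only option left). Strike H from a4.
That leaves a6 = P. Eliminate P elsewhere: a7.
That leaves a7 = I. Eliminate I elsewhere: a8.
So a8 = K.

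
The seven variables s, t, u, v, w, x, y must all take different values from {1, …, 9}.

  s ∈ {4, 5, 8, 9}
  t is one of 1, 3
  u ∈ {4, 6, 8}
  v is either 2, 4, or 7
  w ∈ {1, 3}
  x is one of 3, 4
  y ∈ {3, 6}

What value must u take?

8

t and w between them cover only {1, 3} — a naked pair. Remove those values from x, y.
x must be 4 (only option left). Strike 4 from s, u, v.
y has just one choice, so y = 6. Strike 6 from u.
So u = 8.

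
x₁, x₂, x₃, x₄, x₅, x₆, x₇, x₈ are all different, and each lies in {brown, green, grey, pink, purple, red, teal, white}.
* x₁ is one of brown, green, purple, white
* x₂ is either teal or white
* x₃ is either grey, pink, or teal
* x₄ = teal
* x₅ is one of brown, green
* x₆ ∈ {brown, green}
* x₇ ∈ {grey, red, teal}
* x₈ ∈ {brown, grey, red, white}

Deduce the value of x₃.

pink

x₄ has just one choice, so x₄ = teal. So x₂, x₃, x₇ can't be teal.
x₂'s domain is down to {white}, so x₂ = white. Remove white from x₁, x₈.
The 6 still-open variables draw from only 6 values {brown, green, grey, pink, purple, red}, so each is used; only x₃ can be pink, hence x₃ = pink.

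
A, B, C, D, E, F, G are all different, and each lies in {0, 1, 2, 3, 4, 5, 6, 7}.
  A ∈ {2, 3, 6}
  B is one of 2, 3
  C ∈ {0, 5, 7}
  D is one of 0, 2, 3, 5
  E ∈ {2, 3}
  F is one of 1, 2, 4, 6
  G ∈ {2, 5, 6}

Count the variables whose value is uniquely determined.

4

The 2 variables B and E are confined to {2, 3}, which locks those values in; drop them from A, D, F, G.
A has just one choice, so A = 6. So F, G can't be 6.
G must be 5 (only option left). Remove 5 from C, D.
D must be 0 (only option left). Remove 0 from C.
C must be 7 (only option left).
Determined: A=6, C=7, D=0, G=5. The other variables each still have more than one consistent value. That makes 4.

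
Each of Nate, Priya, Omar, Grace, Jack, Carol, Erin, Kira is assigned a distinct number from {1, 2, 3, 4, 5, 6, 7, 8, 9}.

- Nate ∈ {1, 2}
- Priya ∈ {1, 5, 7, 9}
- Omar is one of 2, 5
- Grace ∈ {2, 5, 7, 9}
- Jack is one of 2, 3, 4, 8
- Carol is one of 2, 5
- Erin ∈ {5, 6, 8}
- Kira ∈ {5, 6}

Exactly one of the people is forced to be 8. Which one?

Erin

Omar and Carol between them cover only {2, 5} — a naked pair. Remove those values from Nate, Priya, Grace, Jack, Erin, Kira.
Nate must be 1 (only option left). So Priya can't be 1.
Kira has just one choice, so Kira = 6. Strike 6 from Erin.
So 8 goes to Erin.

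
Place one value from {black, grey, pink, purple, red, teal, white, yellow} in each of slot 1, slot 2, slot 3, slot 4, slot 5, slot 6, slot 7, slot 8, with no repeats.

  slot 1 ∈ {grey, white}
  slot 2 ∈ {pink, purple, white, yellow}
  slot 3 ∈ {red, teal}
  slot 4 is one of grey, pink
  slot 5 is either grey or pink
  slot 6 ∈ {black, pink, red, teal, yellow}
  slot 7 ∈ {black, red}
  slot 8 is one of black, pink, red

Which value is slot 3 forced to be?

teal

The 8 variables together cover exactly {black, grey, pink, purple, red, teal, white, yellow} — 8 values for 8 variables — and purple appears only in slot 2's list, so slot 2 = purple.
The 7 still-open variables together cover exactly {black, grey, pink, red, teal, white, yellow} — 7 values for 7 variables — and white appears only in slot 1's list, so slot 1 = white.
Among the 6 still-open variables, yellow fits only slot 6 (and all 6 values in {black, grey, pink, red, teal, yellow} must be used), so slot 6 = yellow.
The 5 still-open variables draw from only 5 values {black, grey, pink, red, teal}, so each is used; only slot 3 can be teal, hence slot 3 = teal.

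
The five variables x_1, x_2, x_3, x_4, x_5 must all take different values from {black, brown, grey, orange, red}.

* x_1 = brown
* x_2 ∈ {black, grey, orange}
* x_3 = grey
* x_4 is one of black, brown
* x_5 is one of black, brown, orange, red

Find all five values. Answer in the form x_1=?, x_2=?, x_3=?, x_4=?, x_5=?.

x_1=brown, x_2=orange, x_3=grey, x_4=black, x_5=red

x_1 has just one choice, so x_1 = brown. Remove brown from x_4, x_5.
That leaves x_3 = grey. So x_2 can't be grey.
x_4 has just one choice, so x_4 = black. Strike black from x_2, x_5.
x_2's domain is down to {orange}, so x_2 = orange. Eliminate orange elsewhere: x_5.
x_5 must be red (only option left).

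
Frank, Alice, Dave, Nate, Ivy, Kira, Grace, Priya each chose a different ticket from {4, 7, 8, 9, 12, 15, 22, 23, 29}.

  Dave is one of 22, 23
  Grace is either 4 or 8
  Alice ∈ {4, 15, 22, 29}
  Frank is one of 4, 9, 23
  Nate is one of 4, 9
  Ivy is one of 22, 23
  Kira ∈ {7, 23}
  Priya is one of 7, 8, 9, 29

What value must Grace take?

Among the 8 variables, 15 fits only Alice (and all 8 values in {4, 7, 8, 9, 15, 22, 23, 29} must be used), so Alice = 15.
Among the 7 still-open variables, 29 fits only Priya (and all 7 values in {4, 7, 8, 9, 22, 23, 29} must be used), so Priya = 29.
The 6 still-open variables draw from only 6 values {4, 7, 8, 9, 22, 23}, so each is used; only Kira can be 7, hence Kira = 7.
Among the 5 still-open variables, 8 fits only Grace (and all 5 values in {4, 8, 9, 22, 23} must be used), so Grace = 8.

8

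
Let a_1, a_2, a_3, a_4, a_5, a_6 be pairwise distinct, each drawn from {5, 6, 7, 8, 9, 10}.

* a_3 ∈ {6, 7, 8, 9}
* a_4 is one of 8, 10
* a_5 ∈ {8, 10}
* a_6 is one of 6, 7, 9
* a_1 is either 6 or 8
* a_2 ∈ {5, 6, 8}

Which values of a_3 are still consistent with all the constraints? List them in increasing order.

The 6 variables together cover exactly {5, 6, 7, 8, 9, 10} — 6 values for 6 variables — and 5 appears only in a_2's list, so a_2 = 5.
a_4 and a_5 between them cover only {8, 10} — a naked pair. Remove those values from a_1, a_3.
a_1 must be 6 (only option left). So a_3, a_6 can't be 6.
No further eliminations apply; a_3 can still be any of 7, 9.

7, 9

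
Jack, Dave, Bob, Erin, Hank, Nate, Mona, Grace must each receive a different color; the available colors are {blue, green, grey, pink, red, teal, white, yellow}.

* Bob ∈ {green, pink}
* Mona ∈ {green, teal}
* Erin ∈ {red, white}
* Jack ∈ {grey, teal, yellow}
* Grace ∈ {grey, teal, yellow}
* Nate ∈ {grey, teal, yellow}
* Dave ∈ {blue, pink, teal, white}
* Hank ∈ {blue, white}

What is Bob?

pink

The 8 variables draw from only 8 values {blue, green, grey, pink, red, teal, white, yellow}, so each is used; only Erin can be red, hence Erin = red.
The 3 variables Jack, Nate, Grace are confined to {grey, teal, yellow}, which locks those values in; drop them from Dave, Mona.
Mona must be green (only option left). Eliminate green elsewhere: Bob.
So Bob = pink.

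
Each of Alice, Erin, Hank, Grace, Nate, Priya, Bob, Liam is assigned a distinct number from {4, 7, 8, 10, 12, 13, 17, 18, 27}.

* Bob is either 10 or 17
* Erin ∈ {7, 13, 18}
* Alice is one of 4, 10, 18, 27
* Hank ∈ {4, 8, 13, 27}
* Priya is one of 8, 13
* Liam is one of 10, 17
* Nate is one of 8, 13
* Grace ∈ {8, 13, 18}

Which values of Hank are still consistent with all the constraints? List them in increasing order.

Among the 8 variables, 7 fits only Erin (and all 8 values in {4, 7, 8, 10, 13, 17, 18, 27} must be used), so Erin = 7.
Nate and Priya share exactly the 2 values {8, 13}; by pigeonhole those values go to them, so strike 8, 13 from Hank, Grace.
Grace's domain is down to {18}, so Grace = 18. Remove 18 from Alice.
Bob and Liam share exactly the 2 values {10, 17}; by pigeonhole those values go to them, so strike 10, 17 from Alice.
No further eliminations apply; Hank can still be any of 4, 27.

4, 27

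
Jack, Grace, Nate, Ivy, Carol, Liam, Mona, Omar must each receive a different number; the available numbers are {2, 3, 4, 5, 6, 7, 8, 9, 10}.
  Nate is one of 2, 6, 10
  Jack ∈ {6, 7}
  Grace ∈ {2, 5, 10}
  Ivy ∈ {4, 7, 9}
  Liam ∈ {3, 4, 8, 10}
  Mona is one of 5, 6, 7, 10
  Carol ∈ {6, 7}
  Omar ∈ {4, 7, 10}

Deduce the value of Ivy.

9

Jack and Carol share exactly the 2 values {6, 7}; by pigeonhole those values go to them, so strike 6, 7 from Nate, Ivy, Mona, Omar.
Grace, Nate, Mona share exactly the 3 values {2, 5, 10}; by pigeonhole those values go to them, so strike 2, 5, 10 from Liam, Omar.
Omar's domain is down to {4}, so Omar = 4. So Ivy, Liam can't be 4.
So Ivy = 9.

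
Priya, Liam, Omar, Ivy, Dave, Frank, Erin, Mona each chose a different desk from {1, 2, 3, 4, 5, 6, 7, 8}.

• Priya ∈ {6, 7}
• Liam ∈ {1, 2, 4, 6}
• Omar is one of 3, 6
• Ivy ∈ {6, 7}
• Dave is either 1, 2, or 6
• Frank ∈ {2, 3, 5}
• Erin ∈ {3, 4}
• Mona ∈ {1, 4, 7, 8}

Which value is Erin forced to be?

The 8 variables draw from only 8 values {1, 2, 3, 4, 5, 6, 7, 8}, so each is used; only Frank can be 5, hence Frank = 5.
The 7 still-open variables draw from only 7 values {1, 2, 3, 4, 6, 7, 8}, so each is used; only Mona can be 8, hence Mona = 8.
Priya and Ivy share exactly the 2 values {6, 7}; by pigeonhole those values go to them, so strike 6, 7 from Liam, Omar, Dave.
That leaves Omar = 3. Eliminate 3 elsewhere: Erin.
So Erin = 4.

4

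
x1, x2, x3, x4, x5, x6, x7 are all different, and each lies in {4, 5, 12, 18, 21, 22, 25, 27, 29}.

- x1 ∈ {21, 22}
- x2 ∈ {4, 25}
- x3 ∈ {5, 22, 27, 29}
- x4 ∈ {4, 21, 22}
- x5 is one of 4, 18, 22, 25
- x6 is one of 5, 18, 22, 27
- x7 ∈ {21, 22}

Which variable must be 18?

x5

x1 and x7 between them cover only {21, 22} — a naked pair. Remove those values from x3, x4, x5, x6.
x4's domain is down to {4}, so x4 = 4. Strike 4 from x2, x5.
x2 has just one choice, so x2 = 25. Strike 25 from x5.
So 18 goes to x5.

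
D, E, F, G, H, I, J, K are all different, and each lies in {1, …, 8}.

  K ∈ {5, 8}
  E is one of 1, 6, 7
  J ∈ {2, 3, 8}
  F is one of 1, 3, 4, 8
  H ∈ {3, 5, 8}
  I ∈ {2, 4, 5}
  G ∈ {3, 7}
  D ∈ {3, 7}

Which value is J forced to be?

The 8 variables draw from only 8 values {1, 2, 3, 4, 5, 6, 7, 8}, so each is used; only E can be 6, hence E = 6.
The 7 still-open variables together cover exactly {1, 2, 3, 4, 5, 7, 8} — 7 values for 7 variables — and 1 appears only in F's list, so F = 1.
Among the 6 still-open variables, 4 fits only I (and all 6 values in {2, 3, 4, 5, 7, 8} must be used), so I = 4.
Among the 5 still-open variables, 2 fits only J (and all 5 values in {2, 3, 5, 7, 8} must be used), so J = 2.

2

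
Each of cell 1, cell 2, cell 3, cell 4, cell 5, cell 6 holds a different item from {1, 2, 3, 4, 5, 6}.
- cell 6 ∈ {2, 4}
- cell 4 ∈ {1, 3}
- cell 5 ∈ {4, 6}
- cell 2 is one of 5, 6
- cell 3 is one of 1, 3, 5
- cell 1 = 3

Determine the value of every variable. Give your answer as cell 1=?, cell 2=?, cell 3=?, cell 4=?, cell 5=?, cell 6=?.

cell 1 must be 3 (only option left). So cell 3, cell 4 can't be 3.
cell 4 has just one choice, so cell 4 = 1. Remove 1 from cell 3.
cell 3's domain is down to {5}, so cell 3 = 5. Eliminate 5 elsewhere: cell 2.
That leaves cell 2 = 6. Remove 6 from cell 5.
cell 5's domain is down to {4}, so cell 5 = 4. Eliminate 4 elsewhere: cell 6.
cell 6 has just one choice, so cell 6 = 2.

cell 1=3, cell 2=6, cell 3=5, cell 4=1, cell 5=4, cell 6=2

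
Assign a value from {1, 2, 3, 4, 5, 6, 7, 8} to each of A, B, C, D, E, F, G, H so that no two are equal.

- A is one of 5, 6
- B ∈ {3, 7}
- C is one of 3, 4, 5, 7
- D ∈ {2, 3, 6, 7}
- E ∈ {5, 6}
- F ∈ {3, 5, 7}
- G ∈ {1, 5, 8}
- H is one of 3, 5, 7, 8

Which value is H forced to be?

The 8 variables draw from only 8 values {1, 2, 3, 4, 5, 6, 7, 8}, so each is used; only G can be 1, hence G = 1.
Among the 7 still-open variables, 2 fits only D (and all 7 values in {2, 3, 4, 5, 6, 7, 8} must be used), so D = 2.
The 6 still-open variables draw from only 6 values {3, 4, 5, 6, 7, 8}, so each is used; only C can be 4, hence C = 4.
Among the 5 still-open variables, 8 fits only H (and all 5 values in {3, 5, 6, 7, 8} must be used), so H = 8.

8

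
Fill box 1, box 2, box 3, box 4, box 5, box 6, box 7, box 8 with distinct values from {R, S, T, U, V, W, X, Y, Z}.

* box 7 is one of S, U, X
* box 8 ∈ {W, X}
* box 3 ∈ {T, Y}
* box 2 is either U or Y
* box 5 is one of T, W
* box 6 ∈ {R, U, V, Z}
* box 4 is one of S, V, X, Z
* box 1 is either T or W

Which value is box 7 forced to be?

S

box 1 and box 5 share exactly the 2 values {T, W}; by pigeonhole those values go to them, so strike T, W from box 3, box 8.
box 3 must be Y (only option left). Strike Y from box 2.
box 8's domain is down to {X}, so box 8 = X. So box 4, box 7 can't be X.
box 2's domain is down to {U}, so box 2 = U. Strike U from box 6, box 7.
So box 7 = S.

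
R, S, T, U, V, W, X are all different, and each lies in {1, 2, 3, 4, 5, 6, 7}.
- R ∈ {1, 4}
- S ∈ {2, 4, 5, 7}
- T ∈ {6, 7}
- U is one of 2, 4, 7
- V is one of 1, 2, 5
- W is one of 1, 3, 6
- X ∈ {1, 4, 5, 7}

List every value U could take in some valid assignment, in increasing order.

2, 4, 7

Among the 7 variables, 3 fits only W (and all 7 values in {1, 2, 3, 4, 5, 6, 7} must be used), so W = 3.
Among the 6 still-open variables, 6 fits only T (and all 6 values in {1, 2, 4, 5, 6, 7} must be used), so T = 6.
No further eliminations apply; U can still be any of 2, 4, 7.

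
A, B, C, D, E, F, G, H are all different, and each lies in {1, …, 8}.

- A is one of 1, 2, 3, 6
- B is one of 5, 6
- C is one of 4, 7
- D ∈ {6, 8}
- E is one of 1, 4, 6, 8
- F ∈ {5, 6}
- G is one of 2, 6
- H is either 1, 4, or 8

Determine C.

7

The 8 variables together cover exactly {1, 2, 3, 4, 5, 6, 7, 8} — 8 values for 8 variables — and 3 appears only in A's list, so A = 3.
The 7 still-open variables draw from only 7 values {1, 2, 4, 5, 6, 7, 8}, so each is used; only G can be 2, hence G = 2.
Among the 6 still-open variables, 7 fits only C (and all 6 values in {1, 4, 5, 6, 7, 8} must be used), so C = 7.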